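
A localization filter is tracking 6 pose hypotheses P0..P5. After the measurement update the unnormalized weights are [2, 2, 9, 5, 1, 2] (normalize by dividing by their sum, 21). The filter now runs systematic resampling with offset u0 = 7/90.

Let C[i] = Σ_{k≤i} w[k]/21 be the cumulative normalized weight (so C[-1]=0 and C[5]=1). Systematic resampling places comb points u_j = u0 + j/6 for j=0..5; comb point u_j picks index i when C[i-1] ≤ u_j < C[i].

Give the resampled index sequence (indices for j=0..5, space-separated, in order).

C = [2/21, 4/21, 13/21, 6/7, 19/21, 1]
j=0: u_0=7/90 ∈ [0, 2/21) → index 0
j=1: u_1=11/45 ∈ [4/21, 13/21) → index 2
j=2: u_2=37/90 ∈ [4/21, 13/21) → index 2
j=3: u_3=26/45 ∈ [4/21, 13/21) → index 2
j=4: u_4=67/90 ∈ [13/21, 6/7) → index 3
j=5: u_5=41/45 ∈ [19/21, 1) → index 5

0 2 2 2 3 5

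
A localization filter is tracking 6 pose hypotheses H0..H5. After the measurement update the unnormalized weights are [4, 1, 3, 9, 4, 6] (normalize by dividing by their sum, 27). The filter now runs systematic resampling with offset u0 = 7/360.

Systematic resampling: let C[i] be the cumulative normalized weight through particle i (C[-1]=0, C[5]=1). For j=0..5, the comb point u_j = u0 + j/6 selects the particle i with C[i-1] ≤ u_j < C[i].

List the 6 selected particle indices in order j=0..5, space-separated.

0 2 3 3 4 5

C = [4/27, 5/27, 8/27, 17/27, 7/9, 1]
j=0: u_0=7/360 ∈ [0, 4/27) → index 0
j=1: u_1=67/360 ∈ [5/27, 8/27) → index 2
j=2: u_2=127/360 ∈ [8/27, 17/27) → index 3
j=3: u_3=187/360 ∈ [8/27, 17/27) → index 3
j=4: u_4=247/360 ∈ [17/27, 7/9) → index 4
j=5: u_5=307/360 ∈ [7/9, 1) → index 5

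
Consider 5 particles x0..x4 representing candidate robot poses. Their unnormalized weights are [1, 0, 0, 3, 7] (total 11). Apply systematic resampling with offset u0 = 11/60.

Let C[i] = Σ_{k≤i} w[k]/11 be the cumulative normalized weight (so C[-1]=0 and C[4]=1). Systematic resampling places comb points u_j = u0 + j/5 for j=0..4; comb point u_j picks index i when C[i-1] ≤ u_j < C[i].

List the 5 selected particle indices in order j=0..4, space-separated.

3 4 4 4 4

C = [1/11, 1/11, 1/11, 4/11, 1]
j=0: u_0=11/60 ∈ [1/11, 4/11) → index 3
j=1: u_1=23/60 ∈ [4/11, 1) → index 4
j=2: u_2=7/12 ∈ [4/11, 1) → index 4
j=3: u_3=47/60 ∈ [4/11, 1) → index 4
j=4: u_4=59/60 ∈ [4/11, 1) → index 4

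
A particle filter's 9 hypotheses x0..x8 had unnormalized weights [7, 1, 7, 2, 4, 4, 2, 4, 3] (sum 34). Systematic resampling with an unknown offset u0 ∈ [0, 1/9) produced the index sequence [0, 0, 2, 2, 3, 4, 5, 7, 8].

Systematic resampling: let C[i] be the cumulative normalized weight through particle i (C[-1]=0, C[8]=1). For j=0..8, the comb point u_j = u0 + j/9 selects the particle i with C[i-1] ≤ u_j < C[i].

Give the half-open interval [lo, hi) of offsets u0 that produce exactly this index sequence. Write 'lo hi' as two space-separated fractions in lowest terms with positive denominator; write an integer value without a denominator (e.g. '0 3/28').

C = [7/34, 4/17, 15/34, 1/2, 21/34, 25/34, 27/34, 31/34, 1]
j=0 picked index 0: u0 ∈ [0, 7/34)
j=1 picked index 0: u0 ∈ [-1/9, 29/306)
j=2 picked index 2: u0 ∈ [2/153, 67/306)
j=3 picked index 2: u0 ∈ [-5/51, 11/102)
j=4 picked index 3: u0 ∈ [-1/306, 1/18)
j=5 picked index 4: u0 ∈ [-1/18, 19/306)
j=6 picked index 5: u0 ∈ [-5/102, 7/102)
j=7 picked index 7: u0 ∈ [5/306, 41/306)
j=8 picked index 8: u0 ∈ [7/306, 1/9)
intersection: [7/306, 1/18)

7/306 1/18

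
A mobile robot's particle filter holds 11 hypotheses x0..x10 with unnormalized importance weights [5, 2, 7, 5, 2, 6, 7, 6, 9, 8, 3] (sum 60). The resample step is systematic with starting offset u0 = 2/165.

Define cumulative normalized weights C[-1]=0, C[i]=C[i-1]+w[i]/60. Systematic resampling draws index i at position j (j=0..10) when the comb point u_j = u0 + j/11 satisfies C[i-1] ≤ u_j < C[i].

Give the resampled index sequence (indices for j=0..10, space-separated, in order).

C = [1/12, 7/60, 7/30, 19/60, 7/20, 9/20, 17/30, 2/3, 49/60, 19/20, 1]
j=0: u_0=2/165 ∈ [0, 1/12) → index 0
j=1: u_1=17/165 ∈ [1/12, 7/60) → index 1
j=2: u_2=32/165 ∈ [7/60, 7/30) → index 2
j=3: u_3=47/165 ∈ [7/30, 19/60) → index 3
j=4: u_4=62/165 ∈ [7/20, 9/20) → index 5
j=5: u_5=7/15 ∈ [9/20, 17/30) → index 6
j=6: u_6=92/165 ∈ [9/20, 17/30) → index 6
j=7: u_7=107/165 ∈ [17/30, 2/3) → index 7
j=8: u_8=122/165 ∈ [2/3, 49/60) → index 8
j=9: u_9=137/165 ∈ [49/60, 19/20) → index 9
j=10: u_10=152/165 ∈ [49/60, 19/20) → index 9

0 1 2 3 5 6 6 7 8 9 9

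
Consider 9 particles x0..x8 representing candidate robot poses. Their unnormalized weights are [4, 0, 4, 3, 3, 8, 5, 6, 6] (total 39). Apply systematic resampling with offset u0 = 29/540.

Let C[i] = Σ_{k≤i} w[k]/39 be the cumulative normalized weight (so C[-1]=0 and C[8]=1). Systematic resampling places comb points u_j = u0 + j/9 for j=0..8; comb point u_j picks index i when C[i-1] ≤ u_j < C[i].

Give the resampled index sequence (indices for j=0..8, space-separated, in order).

C = [4/39, 4/39, 8/39, 11/39, 14/39, 22/39, 9/13, 11/13, 1]
j=0: u_0=29/540 ∈ [0, 4/39) → index 0
j=1: u_1=89/540 ∈ [4/39, 8/39) → index 2
j=2: u_2=149/540 ∈ [8/39, 11/39) → index 3
j=3: u_3=209/540 ∈ [14/39, 22/39) → index 5
j=4: u_4=269/540 ∈ [14/39, 22/39) → index 5
j=5: u_5=329/540 ∈ [22/39, 9/13) → index 6
j=6: u_6=389/540 ∈ [9/13, 11/13) → index 7
j=7: u_7=449/540 ∈ [9/13, 11/13) → index 7
j=8: u_8=509/540 ∈ [11/13, 1) → index 8

0 2 3 5 5 6 7 7 8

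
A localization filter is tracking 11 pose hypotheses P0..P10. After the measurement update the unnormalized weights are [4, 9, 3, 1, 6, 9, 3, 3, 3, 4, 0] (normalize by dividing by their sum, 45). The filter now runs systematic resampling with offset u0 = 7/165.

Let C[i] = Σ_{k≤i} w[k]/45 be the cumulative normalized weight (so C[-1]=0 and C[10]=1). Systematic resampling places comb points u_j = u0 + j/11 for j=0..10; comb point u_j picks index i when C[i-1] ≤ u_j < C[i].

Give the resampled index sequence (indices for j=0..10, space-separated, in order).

0 1 1 2 4 4 5 5 6 8 9

C = [4/45, 13/45, 16/45, 17/45, 23/45, 32/45, 7/9, 38/45, 41/45, 1, 1]
j=0: u_0=7/165 ∈ [0, 4/45) → index 0
j=1: u_1=2/15 ∈ [4/45, 13/45) → index 1
j=2: u_2=37/165 ∈ [4/45, 13/45) → index 1
j=3: u_3=52/165 ∈ [13/45, 16/45) → index 2
j=4: u_4=67/165 ∈ [17/45, 23/45) → index 4
j=5: u_5=82/165 ∈ [17/45, 23/45) → index 4
j=6: u_6=97/165 ∈ [23/45, 32/45) → index 5
j=7: u_7=112/165 ∈ [23/45, 32/45) → index 5
j=8: u_8=127/165 ∈ [32/45, 7/9) → index 6
j=9: u_9=142/165 ∈ [38/45, 41/45) → index 8
j=10: u_10=157/165 ∈ [41/45, 1) → index 9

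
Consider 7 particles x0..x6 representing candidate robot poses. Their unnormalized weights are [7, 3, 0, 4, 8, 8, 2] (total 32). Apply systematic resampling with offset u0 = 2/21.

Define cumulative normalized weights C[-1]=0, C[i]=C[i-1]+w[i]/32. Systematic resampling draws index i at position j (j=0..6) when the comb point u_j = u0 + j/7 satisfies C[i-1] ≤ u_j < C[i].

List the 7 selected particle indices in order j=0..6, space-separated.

0 1 3 4 4 5 6

C = [7/32, 5/16, 5/16, 7/16, 11/16, 15/16, 1]
j=0: u_0=2/21 ∈ [0, 7/32) → index 0
j=1: u_1=5/21 ∈ [7/32, 5/16) → index 1
j=2: u_2=8/21 ∈ [5/16, 7/16) → index 3
j=3: u_3=11/21 ∈ [7/16, 11/16) → index 4
j=4: u_4=2/3 ∈ [7/16, 11/16) → index 4
j=5: u_5=17/21 ∈ [11/16, 15/16) → index 5
j=6: u_6=20/21 ∈ [15/16, 1) → index 6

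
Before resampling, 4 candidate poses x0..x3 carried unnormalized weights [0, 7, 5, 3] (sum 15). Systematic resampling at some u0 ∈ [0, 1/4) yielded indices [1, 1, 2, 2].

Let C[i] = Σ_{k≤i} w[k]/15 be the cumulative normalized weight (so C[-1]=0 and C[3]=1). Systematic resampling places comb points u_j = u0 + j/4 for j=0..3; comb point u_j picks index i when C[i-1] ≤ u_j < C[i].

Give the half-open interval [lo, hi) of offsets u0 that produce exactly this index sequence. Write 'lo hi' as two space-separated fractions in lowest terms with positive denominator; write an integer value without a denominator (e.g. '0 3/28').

0 1/20

C = [0, 7/15, 4/5, 1]
j=0 picked index 1: u0 ∈ [0, 7/15)
j=1 picked index 1: u0 ∈ [-1/4, 13/60)
j=2 picked index 2: u0 ∈ [-1/30, 3/10)
j=3 picked index 2: u0 ∈ [-17/60, 1/20)
intersection: [0, 1/20)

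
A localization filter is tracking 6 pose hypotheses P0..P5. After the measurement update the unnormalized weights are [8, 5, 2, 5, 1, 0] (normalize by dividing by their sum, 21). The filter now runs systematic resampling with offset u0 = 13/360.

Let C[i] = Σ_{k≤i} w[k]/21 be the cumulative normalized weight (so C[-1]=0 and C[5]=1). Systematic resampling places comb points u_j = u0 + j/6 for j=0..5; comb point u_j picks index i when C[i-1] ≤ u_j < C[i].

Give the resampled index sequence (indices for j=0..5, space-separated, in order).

0 0 0 1 2 3

C = [8/21, 13/21, 5/7, 20/21, 1, 1]
j=0: u_0=13/360 ∈ [0, 8/21) → index 0
j=1: u_1=73/360 ∈ [0, 8/21) → index 0
j=2: u_2=133/360 ∈ [0, 8/21) → index 0
j=3: u_3=193/360 ∈ [8/21, 13/21) → index 1
j=4: u_4=253/360 ∈ [13/21, 5/7) → index 2
j=5: u_5=313/360 ∈ [5/7, 20/21) → index 3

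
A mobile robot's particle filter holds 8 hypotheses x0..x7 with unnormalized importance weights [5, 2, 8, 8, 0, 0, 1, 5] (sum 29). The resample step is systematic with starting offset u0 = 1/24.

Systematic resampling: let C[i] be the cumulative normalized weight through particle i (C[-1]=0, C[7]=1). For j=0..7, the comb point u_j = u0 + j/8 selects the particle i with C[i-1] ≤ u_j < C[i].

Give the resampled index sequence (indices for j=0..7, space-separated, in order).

0 0 2 2 3 3 3 7

C = [5/29, 7/29, 15/29, 23/29, 23/29, 23/29, 24/29, 1]
j=0: u_0=1/24 ∈ [0, 5/29) → index 0
j=1: u_1=1/6 ∈ [0, 5/29) → index 0
j=2: u_2=7/24 ∈ [7/29, 15/29) → index 2
j=3: u_3=5/12 ∈ [7/29, 15/29) → index 2
j=4: u_4=13/24 ∈ [15/29, 23/29) → index 3
j=5: u_5=2/3 ∈ [15/29, 23/29) → index 3
j=6: u_6=19/24 ∈ [15/29, 23/29) → index 3
j=7: u_7=11/12 ∈ [24/29, 1) → index 7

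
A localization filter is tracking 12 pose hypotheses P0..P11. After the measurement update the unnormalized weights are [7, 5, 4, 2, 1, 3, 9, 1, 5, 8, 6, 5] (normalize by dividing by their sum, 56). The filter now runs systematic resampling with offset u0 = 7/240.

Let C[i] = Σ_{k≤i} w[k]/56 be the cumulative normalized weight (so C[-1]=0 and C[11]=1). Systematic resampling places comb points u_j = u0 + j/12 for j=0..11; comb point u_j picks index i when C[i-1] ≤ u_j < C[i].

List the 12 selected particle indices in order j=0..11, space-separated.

0 0 1 2 5 6 6 8 9 9 10 11

C = [1/8, 3/14, 2/7, 9/28, 19/56, 11/28, 31/56, 4/7, 37/56, 45/56, 51/56, 1]
j=0: u_0=7/240 ∈ [0, 1/8) → index 0
j=1: u_1=9/80 ∈ [0, 1/8) → index 0
j=2: u_2=47/240 ∈ [1/8, 3/14) → index 1
j=3: u_3=67/240 ∈ [3/14, 2/7) → index 2
j=4: u_4=29/80 ∈ [19/56, 11/28) → index 5
j=5: u_5=107/240 ∈ [11/28, 31/56) → index 6
j=6: u_6=127/240 ∈ [11/28, 31/56) → index 6
j=7: u_7=49/80 ∈ [4/7, 37/56) → index 8
j=8: u_8=167/240 ∈ [37/56, 45/56) → index 9
j=9: u_9=187/240 ∈ [37/56, 45/56) → index 9
j=10: u_10=69/80 ∈ [45/56, 51/56) → index 10
j=11: u_11=227/240 ∈ [51/56, 1) → index 11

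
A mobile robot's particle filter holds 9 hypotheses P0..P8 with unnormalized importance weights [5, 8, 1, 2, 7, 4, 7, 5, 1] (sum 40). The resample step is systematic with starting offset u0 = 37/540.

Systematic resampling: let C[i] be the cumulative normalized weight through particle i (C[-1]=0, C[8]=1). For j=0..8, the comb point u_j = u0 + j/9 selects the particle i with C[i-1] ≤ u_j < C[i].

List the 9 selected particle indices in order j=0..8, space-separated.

C = [1/8, 13/40, 7/20, 2/5, 23/40, 27/40, 17/20, 39/40, 1]
j=0: u_0=37/540 ∈ [0, 1/8) → index 0
j=1: u_1=97/540 ∈ [1/8, 13/40) → index 1
j=2: u_2=157/540 ∈ [1/8, 13/40) → index 1
j=3: u_3=217/540 ∈ [2/5, 23/40) → index 4
j=4: u_4=277/540 ∈ [2/5, 23/40) → index 4
j=5: u_5=337/540 ∈ [23/40, 27/40) → index 5
j=6: u_6=397/540 ∈ [27/40, 17/20) → index 6
j=7: u_7=457/540 ∈ [27/40, 17/20) → index 6
j=8: u_8=517/540 ∈ [17/20, 39/40) → index 7

0 1 1 4 4 5 6 6 7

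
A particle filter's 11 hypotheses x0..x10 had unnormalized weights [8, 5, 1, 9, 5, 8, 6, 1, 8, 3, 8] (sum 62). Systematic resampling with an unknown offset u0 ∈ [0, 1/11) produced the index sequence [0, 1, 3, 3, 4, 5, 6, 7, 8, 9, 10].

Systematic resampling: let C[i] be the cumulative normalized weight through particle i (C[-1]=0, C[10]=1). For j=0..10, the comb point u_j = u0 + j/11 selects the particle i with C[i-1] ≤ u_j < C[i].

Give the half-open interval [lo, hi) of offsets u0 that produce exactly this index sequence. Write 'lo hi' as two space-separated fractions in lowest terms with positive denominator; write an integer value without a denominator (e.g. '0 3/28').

C = [4/31, 13/62, 7/31, 23/62, 14/31, 18/31, 21/31, 43/62, 51/62, 27/31, 1]
j=0 picked index 0: u0 ∈ [0, 4/31)
j=1 picked index 1: u0 ∈ [13/341, 81/682)
j=2 picked index 3: u0 ∈ [15/341, 129/682)
j=3 picked index 3: u0 ∈ [-16/341, 67/682)
j=4 picked index 4: u0 ∈ [5/682, 30/341)
j=5 picked index 5: u0 ∈ [-1/341, 43/341)
j=6 picked index 6: u0 ∈ [12/341, 45/341)
j=7 picked index 7: u0 ∈ [14/341, 39/682)
j=8 picked index 8: u0 ∈ [-23/682, 65/682)
j=9 picked index 9: u0 ∈ [3/682, 18/341)
j=10 picked index 10: u0 ∈ [-13/341, 1/11)
intersection: [15/341, 18/341)

15/341 18/341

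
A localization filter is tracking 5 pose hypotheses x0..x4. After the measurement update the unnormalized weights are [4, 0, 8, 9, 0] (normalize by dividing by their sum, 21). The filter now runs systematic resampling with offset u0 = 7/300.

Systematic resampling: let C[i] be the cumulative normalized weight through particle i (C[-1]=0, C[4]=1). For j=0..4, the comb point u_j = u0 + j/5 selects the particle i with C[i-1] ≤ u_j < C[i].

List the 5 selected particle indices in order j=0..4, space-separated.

0 2 2 3 3

C = [4/21, 4/21, 4/7, 1, 1]
j=0: u_0=7/300 ∈ [0, 4/21) → index 0
j=1: u_1=67/300 ∈ [4/21, 4/7) → index 2
j=2: u_2=127/300 ∈ [4/21, 4/7) → index 2
j=3: u_3=187/300 ∈ [4/7, 1) → index 3
j=4: u_4=247/300 ∈ [4/7, 1) → index 3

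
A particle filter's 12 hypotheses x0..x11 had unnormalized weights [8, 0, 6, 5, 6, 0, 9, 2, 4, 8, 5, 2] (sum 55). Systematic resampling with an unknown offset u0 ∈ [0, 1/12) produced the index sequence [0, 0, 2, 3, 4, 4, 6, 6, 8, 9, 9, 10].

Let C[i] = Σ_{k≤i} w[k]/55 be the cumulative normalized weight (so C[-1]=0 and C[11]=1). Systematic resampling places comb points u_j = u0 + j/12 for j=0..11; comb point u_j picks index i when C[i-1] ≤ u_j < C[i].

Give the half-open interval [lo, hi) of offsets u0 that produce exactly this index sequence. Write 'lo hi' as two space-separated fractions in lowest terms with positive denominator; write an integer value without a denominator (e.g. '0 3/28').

2/165 23/660

C = [8/55, 8/55, 14/55, 19/55, 5/11, 5/11, 34/55, 36/55, 8/11, 48/55, 53/55, 1]
j=0 picked index 0: u0 ∈ [0, 8/55)
j=1 picked index 0: u0 ∈ [-1/12, 41/660)
j=2 picked index 2: u0 ∈ [-7/330, 29/330)
j=3 picked index 3: u0 ∈ [1/220, 21/220)
j=4 picked index 4: u0 ∈ [2/165, 4/33)
j=5 picked index 4: u0 ∈ [-47/660, 5/132)
j=6 picked index 6: u0 ∈ [-1/22, 13/110)
j=7 picked index 6: u0 ∈ [-17/132, 23/660)
j=8 picked index 8: u0 ∈ [-2/165, 2/33)
j=9 picked index 9: u0 ∈ [-1/44, 27/220)
j=10 picked index 9: u0 ∈ [-7/66, 13/330)
j=11 picked index 10: u0 ∈ [-29/660, 31/660)
intersection: [2/165, 23/660)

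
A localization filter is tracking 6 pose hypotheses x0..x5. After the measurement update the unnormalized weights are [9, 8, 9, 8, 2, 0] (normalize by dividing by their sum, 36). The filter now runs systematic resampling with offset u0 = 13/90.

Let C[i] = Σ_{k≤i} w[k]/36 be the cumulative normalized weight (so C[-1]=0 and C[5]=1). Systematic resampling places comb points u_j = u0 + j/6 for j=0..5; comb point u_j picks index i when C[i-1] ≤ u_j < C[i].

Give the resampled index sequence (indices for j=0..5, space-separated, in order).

0 1 2 2 3 4

C = [1/4, 17/36, 13/18, 17/18, 1, 1]
j=0: u_0=13/90 ∈ [0, 1/4) → index 0
j=1: u_1=14/45 ∈ [1/4, 17/36) → index 1
j=2: u_2=43/90 ∈ [17/36, 13/18) → index 2
j=3: u_3=29/45 ∈ [17/36, 13/18) → index 2
j=4: u_4=73/90 ∈ [13/18, 17/18) → index 3
j=5: u_5=44/45 ∈ [17/18, 1) → index 4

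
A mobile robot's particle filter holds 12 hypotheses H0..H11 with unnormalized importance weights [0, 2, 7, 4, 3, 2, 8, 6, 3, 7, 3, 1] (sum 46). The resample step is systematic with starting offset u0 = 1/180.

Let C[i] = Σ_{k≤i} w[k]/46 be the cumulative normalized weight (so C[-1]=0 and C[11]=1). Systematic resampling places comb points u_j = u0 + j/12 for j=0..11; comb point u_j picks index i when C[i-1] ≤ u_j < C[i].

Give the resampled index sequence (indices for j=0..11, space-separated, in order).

1 2 2 3 4 6 6 7 7 8 9 10

C = [0, 1/23, 9/46, 13/46, 8/23, 9/23, 13/23, 16/23, 35/46, 21/23, 45/46, 1]
j=0: u_0=1/180 ∈ [0, 1/23) → index 1
j=1: u_1=4/45 ∈ [1/23, 9/46) → index 2
j=2: u_2=31/180 ∈ [1/23, 9/46) → index 2
j=3: u_3=23/90 ∈ [9/46, 13/46) → index 3
j=4: u_4=61/180 ∈ [13/46, 8/23) → index 4
j=5: u_5=19/45 ∈ [9/23, 13/23) → index 6
j=6: u_6=91/180 ∈ [9/23, 13/23) → index 6
j=7: u_7=53/90 ∈ [13/23, 16/23) → index 7
j=8: u_8=121/180 ∈ [13/23, 16/23) → index 7
j=9: u_9=34/45 ∈ [16/23, 35/46) → index 8
j=10: u_10=151/180 ∈ [35/46, 21/23) → index 9
j=11: u_11=83/90 ∈ [21/23, 45/46) → index 10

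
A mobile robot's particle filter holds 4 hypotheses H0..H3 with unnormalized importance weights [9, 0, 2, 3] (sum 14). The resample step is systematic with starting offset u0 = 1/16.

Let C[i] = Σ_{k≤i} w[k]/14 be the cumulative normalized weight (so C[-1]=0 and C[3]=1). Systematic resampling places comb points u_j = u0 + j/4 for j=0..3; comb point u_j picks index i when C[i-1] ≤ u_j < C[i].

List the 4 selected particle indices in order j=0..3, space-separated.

0 0 0 3

C = [9/14, 9/14, 11/14, 1]
j=0: u_0=1/16 ∈ [0, 9/14) → index 0
j=1: u_1=5/16 ∈ [0, 9/14) → index 0
j=2: u_2=9/16 ∈ [0, 9/14) → index 0
j=3: u_3=13/16 ∈ [11/14, 1) → index 3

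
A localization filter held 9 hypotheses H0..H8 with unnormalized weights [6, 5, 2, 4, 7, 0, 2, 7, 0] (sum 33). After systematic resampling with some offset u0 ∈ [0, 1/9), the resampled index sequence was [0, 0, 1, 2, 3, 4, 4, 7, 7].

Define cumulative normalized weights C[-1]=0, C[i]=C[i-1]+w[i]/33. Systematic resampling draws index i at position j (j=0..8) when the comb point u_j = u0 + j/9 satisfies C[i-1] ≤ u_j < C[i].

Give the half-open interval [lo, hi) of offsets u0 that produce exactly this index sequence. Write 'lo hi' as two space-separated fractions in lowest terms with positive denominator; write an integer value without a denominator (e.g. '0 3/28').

C = [2/11, 1/3, 13/33, 17/33, 8/11, 8/11, 26/33, 1, 1]
j=0 picked index 0: u0 ∈ [0, 2/11)
j=1 picked index 0: u0 ∈ [-1/9, 7/99)
j=2 picked index 1: u0 ∈ [-4/99, 1/9)
j=3 picked index 2: u0 ∈ [0, 2/33)
j=4 picked index 3: u0 ∈ [-5/99, 7/99)
j=5 picked index 4: u0 ∈ [-4/99, 17/99)
j=6 picked index 4: u0 ∈ [-5/33, 2/33)
j=7 picked index 7: u0 ∈ [1/99, 2/9)
j=8 picked index 7: u0 ∈ [-10/99, 1/9)
intersection: [1/99, 2/33)

1/99 2/33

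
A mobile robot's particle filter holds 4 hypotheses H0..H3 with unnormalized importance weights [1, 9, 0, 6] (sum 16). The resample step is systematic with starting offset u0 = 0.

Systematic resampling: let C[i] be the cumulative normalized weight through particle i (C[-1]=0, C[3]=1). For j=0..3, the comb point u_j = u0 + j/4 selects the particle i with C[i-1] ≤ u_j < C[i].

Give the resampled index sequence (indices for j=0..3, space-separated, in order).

0 1 1 3

C = [1/16, 5/8, 5/8, 1]
j=0: u_0=0 ∈ [0, 1/16) → index 0
j=1: u_1=1/4 ∈ [1/16, 5/8) → index 1
j=2: u_2=1/2 ∈ [1/16, 5/8) → index 1
j=3: u_3=3/4 ∈ [5/8, 1) → index 3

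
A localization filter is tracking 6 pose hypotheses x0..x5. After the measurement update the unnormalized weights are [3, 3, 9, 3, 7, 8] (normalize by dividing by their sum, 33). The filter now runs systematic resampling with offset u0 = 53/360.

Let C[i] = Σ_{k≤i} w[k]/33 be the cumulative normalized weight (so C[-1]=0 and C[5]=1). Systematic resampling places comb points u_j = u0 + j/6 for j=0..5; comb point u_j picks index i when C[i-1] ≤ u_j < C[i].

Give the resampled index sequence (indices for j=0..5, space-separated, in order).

C = [1/11, 2/11, 5/11, 6/11, 25/33, 1]
j=0: u_0=53/360 ∈ [1/11, 2/11) → index 1
j=1: u_1=113/360 ∈ [2/11, 5/11) → index 2
j=2: u_2=173/360 ∈ [5/11, 6/11) → index 3
j=3: u_3=233/360 ∈ [6/11, 25/33) → index 4
j=4: u_4=293/360 ∈ [25/33, 1) → index 5
j=5: u_5=353/360 ∈ [25/33, 1) → index 5

1 2 3 4 5 5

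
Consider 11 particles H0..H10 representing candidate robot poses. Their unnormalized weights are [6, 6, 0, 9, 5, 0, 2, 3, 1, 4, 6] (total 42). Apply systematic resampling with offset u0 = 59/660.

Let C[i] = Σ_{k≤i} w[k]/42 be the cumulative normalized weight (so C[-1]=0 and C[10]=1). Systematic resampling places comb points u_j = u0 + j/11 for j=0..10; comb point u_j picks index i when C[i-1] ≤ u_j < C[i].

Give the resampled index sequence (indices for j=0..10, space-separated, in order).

C = [1/7, 2/7, 2/7, 1/2, 13/21, 13/21, 2/3, 31/42, 16/21, 6/7, 1]
j=0: u_0=59/660 ∈ [0, 1/7) → index 0
j=1: u_1=119/660 ∈ [1/7, 2/7) → index 1
j=2: u_2=179/660 ∈ [1/7, 2/7) → index 1
j=3: u_3=239/660 ∈ [2/7, 1/2) → index 3
j=4: u_4=299/660 ∈ [2/7, 1/2) → index 3
j=5: u_5=359/660 ∈ [1/2, 13/21) → index 4
j=6: u_6=419/660 ∈ [13/21, 2/3) → index 6
j=7: u_7=479/660 ∈ [2/3, 31/42) → index 7
j=8: u_8=49/60 ∈ [16/21, 6/7) → index 9
j=9: u_9=599/660 ∈ [6/7, 1) → index 10
j=10: u_10=659/660 ∈ [6/7, 1) → index 10

0 1 1 3 3 4 6 7 9 10 10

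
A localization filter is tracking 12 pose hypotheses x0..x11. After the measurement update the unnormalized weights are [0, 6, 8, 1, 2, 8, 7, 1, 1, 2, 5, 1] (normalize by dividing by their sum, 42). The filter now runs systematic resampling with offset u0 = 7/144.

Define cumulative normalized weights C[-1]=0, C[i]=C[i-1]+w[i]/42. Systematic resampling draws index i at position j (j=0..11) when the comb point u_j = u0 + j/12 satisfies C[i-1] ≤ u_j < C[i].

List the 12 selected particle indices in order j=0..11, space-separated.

1 1 2 2 4 5 5 6 6 8 10 10

C = [0, 1/7, 1/3, 5/14, 17/42, 25/42, 16/21, 11/14, 17/21, 6/7, 41/42, 1]
j=0: u_0=7/144 ∈ [0, 1/7) → index 1
j=1: u_1=19/144 ∈ [0, 1/7) → index 1
j=2: u_2=31/144 ∈ [1/7, 1/3) → index 2
j=3: u_3=43/144 ∈ [1/7, 1/3) → index 2
j=4: u_4=55/144 ∈ [5/14, 17/42) → index 4
j=5: u_5=67/144 ∈ [17/42, 25/42) → index 5
j=6: u_6=79/144 ∈ [17/42, 25/42) → index 5
j=7: u_7=91/144 ∈ [25/42, 16/21) → index 6
j=8: u_8=103/144 ∈ [25/42, 16/21) → index 6
j=9: u_9=115/144 ∈ [11/14, 17/21) → index 8
j=10: u_10=127/144 ∈ [6/7, 41/42) → index 10
j=11: u_11=139/144 ∈ [6/7, 41/42) → index 10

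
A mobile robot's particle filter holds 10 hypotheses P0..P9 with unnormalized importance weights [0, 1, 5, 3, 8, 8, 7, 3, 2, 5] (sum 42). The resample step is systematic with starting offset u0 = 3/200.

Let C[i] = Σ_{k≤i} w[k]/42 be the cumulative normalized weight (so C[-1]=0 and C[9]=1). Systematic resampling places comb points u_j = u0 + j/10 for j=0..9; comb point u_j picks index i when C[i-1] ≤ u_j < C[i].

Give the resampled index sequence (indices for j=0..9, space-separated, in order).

1 2 4 4 5 5 6 6 7 9

C = [0, 1/42, 1/7, 3/14, 17/42, 25/42, 16/21, 5/6, 37/42, 1]
j=0: u_0=3/200 ∈ [0, 1/42) → index 1
j=1: u_1=23/200 ∈ [1/42, 1/7) → index 2
j=2: u_2=43/200 ∈ [3/14, 17/42) → index 4
j=3: u_3=63/200 ∈ [3/14, 17/42) → index 4
j=4: u_4=83/200 ∈ [17/42, 25/42) → index 5
j=5: u_5=103/200 ∈ [17/42, 25/42) → index 5
j=6: u_6=123/200 ∈ [25/42, 16/21) → index 6
j=7: u_7=143/200 ∈ [25/42, 16/21) → index 6
j=8: u_8=163/200 ∈ [16/21, 5/6) → index 7
j=9: u_9=183/200 ∈ [37/42, 1) → index 9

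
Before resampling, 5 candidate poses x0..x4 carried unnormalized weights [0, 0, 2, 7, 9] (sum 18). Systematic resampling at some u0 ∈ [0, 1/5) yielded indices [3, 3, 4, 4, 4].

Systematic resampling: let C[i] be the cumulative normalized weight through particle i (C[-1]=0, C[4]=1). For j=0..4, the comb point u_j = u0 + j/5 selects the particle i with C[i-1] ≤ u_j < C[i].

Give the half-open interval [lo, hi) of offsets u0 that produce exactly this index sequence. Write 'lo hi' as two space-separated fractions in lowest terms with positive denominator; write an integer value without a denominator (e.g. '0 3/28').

C = [0, 0, 1/9, 1/2, 1]
j=0 picked index 3: u0 ∈ [1/9, 1/2)
j=1 picked index 3: u0 ∈ [-4/45, 3/10)
j=2 picked index 4: u0 ∈ [1/10, 3/5)
j=3 picked index 4: u0 ∈ [-1/10, 2/5)
j=4 picked index 4: u0 ∈ [-3/10, 1/5)
intersection: [1/9, 1/5)

1/9 1/5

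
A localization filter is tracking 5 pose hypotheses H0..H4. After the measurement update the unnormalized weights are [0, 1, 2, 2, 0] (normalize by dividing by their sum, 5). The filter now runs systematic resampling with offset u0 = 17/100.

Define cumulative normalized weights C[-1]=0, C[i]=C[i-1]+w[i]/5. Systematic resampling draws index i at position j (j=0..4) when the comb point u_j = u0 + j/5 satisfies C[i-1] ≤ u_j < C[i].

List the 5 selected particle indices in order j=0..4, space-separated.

1 2 2 3 3

C = [0, 1/5, 3/5, 1, 1]
j=0: u_0=17/100 ∈ [0, 1/5) → index 1
j=1: u_1=37/100 ∈ [1/5, 3/5) → index 2
j=2: u_2=57/100 ∈ [1/5, 3/5) → index 2
j=3: u_3=77/100 ∈ [3/5, 1) → index 3
j=4: u_4=97/100 ∈ [3/5, 1) → index 3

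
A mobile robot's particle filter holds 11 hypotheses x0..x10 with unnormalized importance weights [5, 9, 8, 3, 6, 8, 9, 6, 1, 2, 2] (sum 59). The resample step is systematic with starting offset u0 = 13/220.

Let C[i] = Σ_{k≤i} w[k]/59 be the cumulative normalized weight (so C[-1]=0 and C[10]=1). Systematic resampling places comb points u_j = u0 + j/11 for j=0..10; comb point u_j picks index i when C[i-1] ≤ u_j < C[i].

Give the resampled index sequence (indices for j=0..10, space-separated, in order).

0 1 2 2 3 4 5 6 6 7 10

C = [5/59, 14/59, 22/59, 25/59, 31/59, 39/59, 48/59, 54/59, 55/59, 57/59, 1]
j=0: u_0=13/220 ∈ [0, 5/59) → index 0
j=1: u_1=3/20 ∈ [5/59, 14/59) → index 1
j=2: u_2=53/220 ∈ [14/59, 22/59) → index 2
j=3: u_3=73/220 ∈ [14/59, 22/59) → index 2
j=4: u_4=93/220 ∈ [22/59, 25/59) → index 3
j=5: u_5=113/220 ∈ [25/59, 31/59) → index 4
j=6: u_6=133/220 ∈ [31/59, 39/59) → index 5
j=7: u_7=153/220 ∈ [39/59, 48/59) → index 6
j=8: u_8=173/220 ∈ [39/59, 48/59) → index 6
j=9: u_9=193/220 ∈ [48/59, 54/59) → index 7
j=10: u_10=213/220 ∈ [57/59, 1) → index 10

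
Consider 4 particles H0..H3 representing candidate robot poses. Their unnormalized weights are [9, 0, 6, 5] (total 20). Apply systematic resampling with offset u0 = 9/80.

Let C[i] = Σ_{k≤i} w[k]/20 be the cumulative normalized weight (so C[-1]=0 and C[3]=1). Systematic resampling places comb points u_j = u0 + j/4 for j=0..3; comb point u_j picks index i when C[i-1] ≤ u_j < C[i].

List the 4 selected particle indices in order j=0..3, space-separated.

C = [9/20, 9/20, 3/4, 1]
j=0: u_0=9/80 ∈ [0, 9/20) → index 0
j=1: u_1=29/80 ∈ [0, 9/20) → index 0
j=2: u_2=49/80 ∈ [9/20, 3/4) → index 2
j=3: u_3=69/80 ∈ [3/4, 1) → index 3

0 0 2 3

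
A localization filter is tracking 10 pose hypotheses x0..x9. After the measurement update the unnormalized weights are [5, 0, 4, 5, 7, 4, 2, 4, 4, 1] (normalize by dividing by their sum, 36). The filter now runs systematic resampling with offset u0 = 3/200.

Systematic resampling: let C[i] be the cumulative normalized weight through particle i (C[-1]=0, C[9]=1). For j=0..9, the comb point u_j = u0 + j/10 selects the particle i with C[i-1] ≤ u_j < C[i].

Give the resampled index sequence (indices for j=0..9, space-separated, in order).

0 0 2 3 4 4 5 6 7 8

C = [5/36, 5/36, 1/4, 7/18, 7/12, 25/36, 3/4, 31/36, 35/36, 1]
j=0: u_0=3/200 ∈ [0, 5/36) → index 0
j=1: u_1=23/200 ∈ [0, 5/36) → index 0
j=2: u_2=43/200 ∈ [5/36, 1/4) → index 2
j=3: u_3=63/200 ∈ [1/4, 7/18) → index 3
j=4: u_4=83/200 ∈ [7/18, 7/12) → index 4
j=5: u_5=103/200 ∈ [7/18, 7/12) → index 4
j=6: u_6=123/200 ∈ [7/12, 25/36) → index 5
j=7: u_7=143/200 ∈ [25/36, 3/4) → index 6
j=8: u_8=163/200 ∈ [3/4, 31/36) → index 7
j=9: u_9=183/200 ∈ [31/36, 35/36) → index 8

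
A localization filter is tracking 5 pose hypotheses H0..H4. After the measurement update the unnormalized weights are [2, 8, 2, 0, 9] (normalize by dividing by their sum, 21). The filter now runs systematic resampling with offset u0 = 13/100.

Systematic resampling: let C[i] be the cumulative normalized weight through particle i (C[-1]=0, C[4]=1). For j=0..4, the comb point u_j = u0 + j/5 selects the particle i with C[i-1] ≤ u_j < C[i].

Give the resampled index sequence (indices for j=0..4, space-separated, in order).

C = [2/21, 10/21, 4/7, 4/7, 1]
j=0: u_0=13/100 ∈ [2/21, 10/21) → index 1
j=1: u_1=33/100 ∈ [2/21, 10/21) → index 1
j=2: u_2=53/100 ∈ [10/21, 4/7) → index 2
j=3: u_3=73/100 ∈ [4/7, 1) → index 4
j=4: u_4=93/100 ∈ [4/7, 1) → index 4

1 1 2 4 4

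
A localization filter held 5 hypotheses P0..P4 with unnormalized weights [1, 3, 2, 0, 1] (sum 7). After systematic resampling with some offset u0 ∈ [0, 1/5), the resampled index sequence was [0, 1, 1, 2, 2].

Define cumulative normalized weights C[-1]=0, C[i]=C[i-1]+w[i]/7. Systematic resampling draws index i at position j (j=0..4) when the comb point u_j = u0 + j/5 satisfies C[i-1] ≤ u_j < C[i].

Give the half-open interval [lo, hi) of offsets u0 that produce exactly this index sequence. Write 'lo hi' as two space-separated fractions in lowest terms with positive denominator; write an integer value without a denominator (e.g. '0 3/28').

C = [1/7, 4/7, 6/7, 6/7, 1]
j=0 picked index 0: u0 ∈ [0, 1/7)
j=1 picked index 1: u0 ∈ [-2/35, 13/35)
j=2 picked index 1: u0 ∈ [-9/35, 6/35)
j=3 picked index 2: u0 ∈ [-1/35, 9/35)
j=4 picked index 2: u0 ∈ [-8/35, 2/35)
intersection: [0, 2/35)

0 2/35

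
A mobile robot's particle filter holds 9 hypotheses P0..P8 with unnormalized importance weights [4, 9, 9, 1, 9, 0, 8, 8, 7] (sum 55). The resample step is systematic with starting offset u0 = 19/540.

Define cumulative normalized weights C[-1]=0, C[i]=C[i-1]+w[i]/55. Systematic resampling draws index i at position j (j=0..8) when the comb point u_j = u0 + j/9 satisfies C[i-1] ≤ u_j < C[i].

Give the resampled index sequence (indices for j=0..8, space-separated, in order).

C = [4/55, 13/55, 2/5, 23/55, 32/55, 32/55, 8/11, 48/55, 1]
j=0: u_0=19/540 ∈ [0, 4/55) → index 0
j=1: u_1=79/540 ∈ [4/55, 13/55) → index 1
j=2: u_2=139/540 ∈ [13/55, 2/5) → index 2
j=3: u_3=199/540 ∈ [13/55, 2/5) → index 2
j=4: u_4=259/540 ∈ [23/55, 32/55) → index 4
j=5: u_5=319/540 ∈ [32/55, 8/11) → index 6
j=6: u_6=379/540 ∈ [32/55, 8/11) → index 6
j=7: u_7=439/540 ∈ [8/11, 48/55) → index 7
j=8: u_8=499/540 ∈ [48/55, 1) → index 8

0 1 2 2 4 6 6 7 8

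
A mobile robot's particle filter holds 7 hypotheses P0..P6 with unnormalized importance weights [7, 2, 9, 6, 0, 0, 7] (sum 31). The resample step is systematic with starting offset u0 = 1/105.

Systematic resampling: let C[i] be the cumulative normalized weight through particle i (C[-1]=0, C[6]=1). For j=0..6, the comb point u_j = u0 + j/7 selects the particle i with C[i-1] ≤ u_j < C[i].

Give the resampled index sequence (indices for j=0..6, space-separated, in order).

C = [7/31, 9/31, 18/31, 24/31, 24/31, 24/31, 1]
j=0: u_0=1/105 ∈ [0, 7/31) → index 0
j=1: u_1=16/105 ∈ [0, 7/31) → index 0
j=2: u_2=31/105 ∈ [9/31, 18/31) → index 2
j=3: u_3=46/105 ∈ [9/31, 18/31) → index 2
j=4: u_4=61/105 ∈ [18/31, 24/31) → index 3
j=5: u_5=76/105 ∈ [18/31, 24/31) → index 3
j=6: u_6=13/15 ∈ [24/31, 1) → index 6

0 0 2 2 3 3 6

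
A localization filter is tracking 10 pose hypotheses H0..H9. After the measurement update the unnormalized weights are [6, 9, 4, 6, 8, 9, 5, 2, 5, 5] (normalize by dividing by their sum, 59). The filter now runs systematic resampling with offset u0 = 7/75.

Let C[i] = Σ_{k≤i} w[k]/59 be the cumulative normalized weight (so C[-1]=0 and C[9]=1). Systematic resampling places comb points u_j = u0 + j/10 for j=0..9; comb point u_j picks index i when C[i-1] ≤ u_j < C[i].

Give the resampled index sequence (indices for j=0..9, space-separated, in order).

C = [6/59, 15/59, 19/59, 25/59, 33/59, 42/59, 47/59, 49/59, 54/59, 1]
j=0: u_0=7/75 ∈ [0, 6/59) → index 0
j=1: u_1=29/150 ∈ [6/59, 15/59) → index 1
j=2: u_2=22/75 ∈ [15/59, 19/59) → index 2
j=3: u_3=59/150 ∈ [19/59, 25/59) → index 3
j=4: u_4=37/75 ∈ [25/59, 33/59) → index 4
j=5: u_5=89/150 ∈ [33/59, 42/59) → index 5
j=6: u_6=52/75 ∈ [33/59, 42/59) → index 5
j=7: u_7=119/150 ∈ [42/59, 47/59) → index 6
j=8: u_8=67/75 ∈ [49/59, 54/59) → index 8
j=9: u_9=149/150 ∈ [54/59, 1) → index 9

0 1 2 3 4 5 5 6 8 9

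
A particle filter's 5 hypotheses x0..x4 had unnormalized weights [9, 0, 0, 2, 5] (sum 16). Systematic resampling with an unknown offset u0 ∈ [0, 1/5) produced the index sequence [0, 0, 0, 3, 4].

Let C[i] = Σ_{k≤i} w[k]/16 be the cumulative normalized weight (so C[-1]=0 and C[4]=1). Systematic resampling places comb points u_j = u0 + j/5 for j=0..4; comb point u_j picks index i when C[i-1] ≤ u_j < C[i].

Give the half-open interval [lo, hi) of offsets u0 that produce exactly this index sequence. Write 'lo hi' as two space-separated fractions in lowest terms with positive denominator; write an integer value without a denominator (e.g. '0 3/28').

0 7/80

C = [9/16, 9/16, 9/16, 11/16, 1]
j=0 picked index 0: u0 ∈ [0, 9/16)
j=1 picked index 0: u0 ∈ [-1/5, 29/80)
j=2 picked index 0: u0 ∈ [-2/5, 13/80)
j=3 picked index 3: u0 ∈ [-3/80, 7/80)
j=4 picked index 4: u0 ∈ [-9/80, 1/5)
intersection: [0, 7/80)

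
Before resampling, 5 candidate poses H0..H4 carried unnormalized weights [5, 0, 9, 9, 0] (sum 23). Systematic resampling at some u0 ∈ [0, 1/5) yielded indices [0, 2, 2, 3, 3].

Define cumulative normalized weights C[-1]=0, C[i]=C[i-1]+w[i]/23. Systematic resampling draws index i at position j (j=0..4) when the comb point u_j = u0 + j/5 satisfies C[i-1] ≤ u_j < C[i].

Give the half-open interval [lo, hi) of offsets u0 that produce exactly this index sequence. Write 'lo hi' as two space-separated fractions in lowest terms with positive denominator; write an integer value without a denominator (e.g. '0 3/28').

2/115 1/5

C = [5/23, 5/23, 14/23, 1, 1]
j=0 picked index 0: u0 ∈ [0, 5/23)
j=1 picked index 2: u0 ∈ [2/115, 47/115)
j=2 picked index 2: u0 ∈ [-21/115, 24/115)
j=3 picked index 3: u0 ∈ [1/115, 2/5)
j=4 picked index 3: u0 ∈ [-22/115, 1/5)
intersection: [2/115, 1/5)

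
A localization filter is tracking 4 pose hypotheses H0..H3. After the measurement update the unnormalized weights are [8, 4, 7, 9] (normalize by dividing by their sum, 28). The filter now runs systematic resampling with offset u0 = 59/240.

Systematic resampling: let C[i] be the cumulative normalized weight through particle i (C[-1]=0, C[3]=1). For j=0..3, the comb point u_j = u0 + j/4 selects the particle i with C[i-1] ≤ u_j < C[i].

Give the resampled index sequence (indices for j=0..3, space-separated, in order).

C = [2/7, 3/7, 19/28, 1]
j=0: u_0=59/240 ∈ [0, 2/7) → index 0
j=1: u_1=119/240 ∈ [3/7, 19/28) → index 2
j=2: u_2=179/240 ∈ [19/28, 1) → index 3
j=3: u_3=239/240 ∈ [19/28, 1) → index 3

0 2 3 3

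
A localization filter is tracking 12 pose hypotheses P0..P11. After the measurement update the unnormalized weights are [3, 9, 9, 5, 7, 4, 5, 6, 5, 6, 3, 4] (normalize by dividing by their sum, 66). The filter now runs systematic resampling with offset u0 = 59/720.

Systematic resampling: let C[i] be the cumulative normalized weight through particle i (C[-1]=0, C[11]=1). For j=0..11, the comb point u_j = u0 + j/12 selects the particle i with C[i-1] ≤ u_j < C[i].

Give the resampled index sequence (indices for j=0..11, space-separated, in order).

1 1 2 3 4 4 6 7 8 9 10 11

C = [1/22, 2/11, 7/22, 13/33, 1/2, 37/66, 7/11, 8/11, 53/66, 59/66, 31/33, 1]
j=0: u_0=59/720 ∈ [1/22, 2/11) → index 1
j=1: u_1=119/720 ∈ [1/22, 2/11) → index 1
j=2: u_2=179/720 ∈ [2/11, 7/22) → index 2
j=3: u_3=239/720 ∈ [7/22, 13/33) → index 3
j=4: u_4=299/720 ∈ [13/33, 1/2) → index 4
j=5: u_5=359/720 ∈ [13/33, 1/2) → index 4
j=6: u_6=419/720 ∈ [37/66, 7/11) → index 6
j=7: u_7=479/720 ∈ [7/11, 8/11) → index 7
j=8: u_8=539/720 ∈ [8/11, 53/66) → index 8
j=9: u_9=599/720 ∈ [53/66, 59/66) → index 9
j=10: u_10=659/720 ∈ [59/66, 31/33) → index 10
j=11: u_11=719/720 ∈ [31/33, 1) → index 11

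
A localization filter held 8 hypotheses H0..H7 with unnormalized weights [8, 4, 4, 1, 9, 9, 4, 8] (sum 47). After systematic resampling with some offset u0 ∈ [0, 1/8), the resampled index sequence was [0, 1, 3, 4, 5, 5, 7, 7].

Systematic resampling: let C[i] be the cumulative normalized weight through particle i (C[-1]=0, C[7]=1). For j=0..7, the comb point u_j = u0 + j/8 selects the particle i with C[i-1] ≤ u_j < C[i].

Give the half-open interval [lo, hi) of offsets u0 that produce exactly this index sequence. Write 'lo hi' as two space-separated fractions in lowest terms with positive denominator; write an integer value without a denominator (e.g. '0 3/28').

17/188 21/188

C = [8/47, 12/47, 16/47, 17/47, 26/47, 35/47, 39/47, 1]
j=0 picked index 0: u0 ∈ [0, 8/47)
j=1 picked index 1: u0 ∈ [17/376, 49/376)
j=2 picked index 3: u0 ∈ [17/188, 21/188)
j=3 picked index 4: u0 ∈ [-5/376, 67/376)
j=4 picked index 5: u0 ∈ [5/94, 23/94)
j=5 picked index 5: u0 ∈ [-27/376, 45/376)
j=6 picked index 7: u0 ∈ [15/188, 1/4)
j=7 picked index 7: u0 ∈ [-17/376, 1/8)
intersection: [17/188, 21/188)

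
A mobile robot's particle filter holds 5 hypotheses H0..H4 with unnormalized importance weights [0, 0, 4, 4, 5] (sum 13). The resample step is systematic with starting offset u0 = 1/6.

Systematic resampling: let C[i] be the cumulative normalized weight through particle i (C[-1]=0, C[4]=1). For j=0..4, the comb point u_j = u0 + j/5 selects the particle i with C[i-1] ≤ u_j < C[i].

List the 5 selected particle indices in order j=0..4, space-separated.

C = [0, 0, 4/13, 8/13, 1]
j=0: u_0=1/6 ∈ [0, 4/13) → index 2
j=1: u_1=11/30 ∈ [4/13, 8/13) → index 3
j=2: u_2=17/30 ∈ [4/13, 8/13) → index 3
j=3: u_3=23/30 ∈ [8/13, 1) → index 4
j=4: u_4=29/30 ∈ [8/13, 1) → index 4

2 3 3 4 4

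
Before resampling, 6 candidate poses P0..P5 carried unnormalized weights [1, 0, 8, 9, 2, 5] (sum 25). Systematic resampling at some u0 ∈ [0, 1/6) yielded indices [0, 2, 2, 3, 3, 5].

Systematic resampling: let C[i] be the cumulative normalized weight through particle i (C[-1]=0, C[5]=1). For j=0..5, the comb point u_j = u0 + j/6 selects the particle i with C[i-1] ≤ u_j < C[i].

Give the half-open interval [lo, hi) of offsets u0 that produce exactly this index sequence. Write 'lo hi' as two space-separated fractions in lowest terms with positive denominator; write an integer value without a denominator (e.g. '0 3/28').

0 2/75

C = [1/25, 1/25, 9/25, 18/25, 4/5, 1]
j=0 picked index 0: u0 ∈ [0, 1/25)
j=1 picked index 2: u0 ∈ [-19/150, 29/150)
j=2 picked index 2: u0 ∈ [-22/75, 2/75)
j=3 picked index 3: u0 ∈ [-7/50, 11/50)
j=4 picked index 3: u0 ∈ [-23/75, 4/75)
j=5 picked index 5: u0 ∈ [-1/30, 1/6)
intersection: [0, 2/75)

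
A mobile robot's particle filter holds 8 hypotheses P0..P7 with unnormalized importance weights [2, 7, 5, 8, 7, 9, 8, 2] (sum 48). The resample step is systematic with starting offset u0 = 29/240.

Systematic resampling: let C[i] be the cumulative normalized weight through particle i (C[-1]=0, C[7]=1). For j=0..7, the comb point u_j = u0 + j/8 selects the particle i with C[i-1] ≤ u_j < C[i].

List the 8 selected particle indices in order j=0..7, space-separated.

1 2 3 4 5 5 6 7

C = [1/24, 3/16, 7/24, 11/24, 29/48, 19/24, 23/24, 1]
j=0: u_0=29/240 ∈ [1/24, 3/16) → index 1
j=1: u_1=59/240 ∈ [3/16, 7/24) → index 2
j=2: u_2=89/240 ∈ [7/24, 11/24) → index 3
j=3: u_3=119/240 ∈ [11/24, 29/48) → index 4
j=4: u_4=149/240 ∈ [29/48, 19/24) → index 5
j=5: u_5=179/240 ∈ [29/48, 19/24) → index 5
j=6: u_6=209/240 ∈ [19/24, 23/24) → index 6
j=7: u_7=239/240 ∈ [23/24, 1) → index 7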